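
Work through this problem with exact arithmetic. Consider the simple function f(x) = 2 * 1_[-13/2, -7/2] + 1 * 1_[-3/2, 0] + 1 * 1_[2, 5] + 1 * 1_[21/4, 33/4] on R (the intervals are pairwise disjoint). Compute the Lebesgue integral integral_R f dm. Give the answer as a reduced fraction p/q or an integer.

For a simple function f = sum_i c_i * 1_{A_i} with disjoint A_i,
  integral f dm = sum_i c_i * m(A_i).
Lengths of the A_i:
  m(A_1) = -7/2 - (-13/2) = 3.
  m(A_2) = 0 - (-3/2) = 3/2.
  m(A_3) = 5 - 2 = 3.
  m(A_4) = 33/4 - 21/4 = 3.
Contributions c_i * m(A_i):
  (2) * (3) = 6.
  (1) * (3/2) = 3/2.
  (1) * (3) = 3.
  (1) * (3) = 3.
Total: 6 + 3/2 + 3 + 3 = 27/2.

27/2


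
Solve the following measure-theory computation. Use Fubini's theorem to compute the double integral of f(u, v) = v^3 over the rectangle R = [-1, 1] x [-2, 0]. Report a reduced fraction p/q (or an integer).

f(u, v) is a tensor product of a function of u and a function of v, and both factors are bounded continuous (hence Lebesgue integrable) on the rectangle, so Fubini's theorem applies:
  integral_R f d(m x m) = (integral_a1^b1 1 du) * (integral_a2^b2 v^3 dv).
Inner integral in u: integral_{-1}^{1} 1 du = (1^1 - (-1)^1)/1
  = 2.
Inner integral in v: integral_{-2}^{0} v^3 dv = (0^4 - (-2)^4)/4
  = -4.
Product: (2) * (-4) = -8.

-8


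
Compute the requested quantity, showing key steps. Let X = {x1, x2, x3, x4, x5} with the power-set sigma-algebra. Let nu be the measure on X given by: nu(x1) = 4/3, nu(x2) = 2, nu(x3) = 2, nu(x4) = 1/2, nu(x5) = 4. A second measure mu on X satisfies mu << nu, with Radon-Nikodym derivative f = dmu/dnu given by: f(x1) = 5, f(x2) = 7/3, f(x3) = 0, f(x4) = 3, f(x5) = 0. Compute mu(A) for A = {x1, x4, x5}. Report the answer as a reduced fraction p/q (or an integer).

By the defining property of the Radon-Nikodym derivative, for every measurable set A,
  mu(A) = integral_A f dnu.
Since nu is a discrete measure concentrated on the atoms of X, the integral over A reduces to the sum
  mu(A) = sum_{x in A} f(x) * nu({x}).
Computing each term:
  x1: f(x1) * nu(x1) = 5 * 4/3 = 20/3.
  x4: f(x4) * nu(x4) = 3 * 1/2 = 3/2.
  x5: f(x5) * nu(x5) = 0 * 4 = 0.
Summing: mu(A) = 20/3 + 3/2 + 0 = 49/6.

49/6


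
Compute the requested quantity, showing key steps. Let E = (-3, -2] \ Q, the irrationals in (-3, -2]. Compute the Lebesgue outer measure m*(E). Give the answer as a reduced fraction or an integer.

The interval I = (-3, -2] has m(I) = -2 - (-3) = 1 (endpoints are measure-zero, so open/closed/half-open agree). Write I = (I cap Q) u (I \ Q). The rationals in I are countable, so m*(I cap Q) = 0 (cover each rational by intervals whose total length is arbitrarily small). By countable subadditivity m*(I) <= m*(I cap Q) + m*(I \ Q), hence m*(I \ Q) >= m(I) = 1. The reverse inequality m*(I \ Q) <= m*(I) = 1 is trivial since (I \ Q) is a subset of I. Therefore m*(I \ Q) = 1.

1


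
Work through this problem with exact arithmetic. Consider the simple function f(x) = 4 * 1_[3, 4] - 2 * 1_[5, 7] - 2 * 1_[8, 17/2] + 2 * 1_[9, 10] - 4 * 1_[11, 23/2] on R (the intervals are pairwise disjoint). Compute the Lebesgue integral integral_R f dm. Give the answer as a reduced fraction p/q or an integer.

For a simple function f = sum_i c_i * 1_{A_i} with disjoint A_i,
  integral f dm = sum_i c_i * m(A_i).
Lengths of the A_i:
  m(A_1) = 4 - 3 = 1.
  m(A_2) = 7 - 5 = 2.
  m(A_3) = 17/2 - 8 = 1/2.
  m(A_4) = 10 - 9 = 1.
  m(A_5) = 23/2 - 11 = 1/2.
Contributions c_i * m(A_i):
  (4) * (1) = 4.
  (-2) * (2) = -4.
  (-2) * (1/2) = -1.
  (2) * (1) = 2.
  (-4) * (1/2) = -2.
Total: 4 - 4 - 1 + 2 - 2 = -1.

-1


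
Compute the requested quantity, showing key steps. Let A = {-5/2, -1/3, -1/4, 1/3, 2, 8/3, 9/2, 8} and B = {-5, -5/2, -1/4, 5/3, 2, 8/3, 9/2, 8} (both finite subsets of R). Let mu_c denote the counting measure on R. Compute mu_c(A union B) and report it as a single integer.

Counting measure on a finite set equals cardinality. By inclusion-exclusion, |A union B| = |A| + |B| - |A cap B|.
|A| = 8, |B| = 8, |A cap B| = 6.
So mu_c(A union B) = 8 + 8 - 6 = 10.

10


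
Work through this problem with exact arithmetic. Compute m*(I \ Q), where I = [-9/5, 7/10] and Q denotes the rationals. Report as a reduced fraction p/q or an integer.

The interval I = [-9/5, 7/10] has m(I) = 7/10 - (-9/5) = 5/2 (endpoints are measure-zero, so open/closed/half-open agree). Write I = (I cap Q) u (I \ Q). The rationals in I are countable, so m*(I cap Q) = 0 (cover each rational by intervals whose total length is arbitrarily small). By countable subadditivity m*(I) <= m*(I cap Q) + m*(I \ Q), hence m*(I \ Q) >= m(I) = 5/2. The reverse inequality m*(I \ Q) <= m*(I) = 5/2 is trivial since (I \ Q) is a subset of I. Therefore m*(I \ Q) = 5/2.

5/2


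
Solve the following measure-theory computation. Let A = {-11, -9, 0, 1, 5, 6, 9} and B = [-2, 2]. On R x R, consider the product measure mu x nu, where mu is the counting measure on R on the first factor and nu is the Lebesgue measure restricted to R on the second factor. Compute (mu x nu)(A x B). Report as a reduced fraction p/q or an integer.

For a measurable rectangle A x B, the product measure satisfies
  (mu x nu)(A x B) = mu(A) * nu(B).
  mu(A) = 7.
  nu(B) = 4.
  (mu x nu)(A x B) = 7 * 4 = 28.

28


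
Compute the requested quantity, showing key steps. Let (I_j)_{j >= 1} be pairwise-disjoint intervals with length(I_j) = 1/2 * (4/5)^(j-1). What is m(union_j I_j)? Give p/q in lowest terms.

By countable additivity of the Lebesgue measure on pairwise disjoint measurable sets,
  m(union_{j >= 1} I_j) = sum_{j >= 1} m(I_j) = sum_{j >= 1} a * r^(j-1),
  with a = 1/2 and r = 4/5.
Since 0 < r = 4/5 < 1, the geometric series converges:
  sum_{j >= 1} a * r^(j-1) = a / (1 - r).
  = 1/2 / (1 - 4/5)
  = 1/2 / (1/5)
  = 5/2.

5/2


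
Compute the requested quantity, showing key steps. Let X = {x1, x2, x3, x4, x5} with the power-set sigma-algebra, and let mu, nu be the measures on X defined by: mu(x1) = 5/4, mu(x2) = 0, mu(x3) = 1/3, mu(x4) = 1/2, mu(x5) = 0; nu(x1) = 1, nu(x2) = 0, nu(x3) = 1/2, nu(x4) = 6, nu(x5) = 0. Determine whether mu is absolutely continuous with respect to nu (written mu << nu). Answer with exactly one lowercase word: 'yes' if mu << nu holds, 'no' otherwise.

mu << nu means: every nu-null measurable set is also mu-null; equivalently, for every atom x, if nu({x}) = 0 then mu({x}) = 0.
Checking each atom:
  x1: nu = 1 > 0 -> no constraint.
  x2: nu = 0, mu = 0 -> consistent with mu << nu.
  x3: nu = 1/2 > 0 -> no constraint.
  x4: nu = 6 > 0 -> no constraint.
  x5: nu = 0, mu = 0 -> consistent with mu << nu.
No atom violates the condition. Therefore mu << nu.

yes


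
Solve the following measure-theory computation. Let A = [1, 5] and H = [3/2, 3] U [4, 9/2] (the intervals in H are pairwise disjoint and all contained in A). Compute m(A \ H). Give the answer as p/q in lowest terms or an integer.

The ambient interval has length m(A) = 5 - 1 = 4.
Since the holes are disjoint and sit inside A, by finite additivity
  m(H) = sum_i (b_i - a_i), and m(A \ H) = m(A) - m(H).
Computing the hole measures:
  m(H_1) = 3 - 3/2 = 3/2.
  m(H_2) = 9/2 - 4 = 1/2.
Summed: m(H) = 3/2 + 1/2 = 2.
So m(A \ H) = 4 - 2 = 2.

2


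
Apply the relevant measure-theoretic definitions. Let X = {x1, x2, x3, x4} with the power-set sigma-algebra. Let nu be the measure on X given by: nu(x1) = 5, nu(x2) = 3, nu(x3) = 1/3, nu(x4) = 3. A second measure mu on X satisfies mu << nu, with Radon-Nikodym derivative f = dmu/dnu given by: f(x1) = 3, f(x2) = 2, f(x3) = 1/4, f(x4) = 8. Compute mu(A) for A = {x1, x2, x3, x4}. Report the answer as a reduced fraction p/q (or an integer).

By the defining property of the Radon-Nikodym derivative, for every measurable set A,
  mu(A) = integral_A f dnu.
Since nu is a discrete measure concentrated on the atoms of X, the integral over A reduces to the sum
  mu(A) = sum_{x in A} f(x) * nu({x}).
Computing each term:
  x1: f(x1) * nu(x1) = 3 * 5 = 15.
  x2: f(x2) * nu(x2) = 2 * 3 = 6.
  x3: f(x3) * nu(x3) = 1/4 * 1/3 = 1/12.
  x4: f(x4) * nu(x4) = 8 * 3 = 24.
Summing: mu(A) = 15 + 6 + 1/12 + 24 = 541/12.

541/12


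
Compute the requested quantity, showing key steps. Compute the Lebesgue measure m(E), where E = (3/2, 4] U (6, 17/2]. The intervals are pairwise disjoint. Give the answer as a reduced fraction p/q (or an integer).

For pairwise disjoint intervals, m(union_i I_i) = sum_i m(I_i),
and m is invariant under swapping open/closed endpoints (single points have measure 0).
So m(E) = sum_i (b_i - a_i).
  I_1 has length 4 - 3/2 = 5/2.
  I_2 has length 17/2 - 6 = 5/2.
Summing:
  m(E) = 5/2 + 5/2 = 5.

5


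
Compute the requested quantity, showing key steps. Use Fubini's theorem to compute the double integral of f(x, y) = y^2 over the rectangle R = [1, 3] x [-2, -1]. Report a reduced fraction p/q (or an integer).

f(x, y) is a tensor product of a function of x and a function of y, and both factors are bounded continuous (hence Lebesgue integrable) on the rectangle, so Fubini's theorem applies:
  integral_R f d(m x m) = (integral_a1^b1 1 dx) * (integral_a2^b2 y^2 dy).
Inner integral in x: integral_{1}^{3} 1 dx = (3^1 - 1^1)/1
  = 2.
Inner integral in y: integral_{-2}^{-1} y^2 dy = ((-1)^3 - (-2)^3)/3
  = 7/3.
Product: (2) * (7/3) = 14/3.

14/3


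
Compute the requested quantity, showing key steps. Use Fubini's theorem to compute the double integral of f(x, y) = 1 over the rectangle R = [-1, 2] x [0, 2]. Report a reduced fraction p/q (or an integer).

f(x, y) is a tensor product of a function of x and a function of y, and both factors are bounded continuous (hence Lebesgue integrable) on the rectangle, so Fubini's theorem applies:
  integral_R f d(m x m) = (integral_a1^b1 1 dx) * (integral_a2^b2 1 dy).
Inner integral in x: integral_{-1}^{2} 1 dx = (2^1 - (-1)^1)/1
  = 3.
Inner integral in y: integral_{0}^{2} 1 dy = (2^1 - 0^1)/1
  = 2.
Product: (3) * (2) = 6.

6


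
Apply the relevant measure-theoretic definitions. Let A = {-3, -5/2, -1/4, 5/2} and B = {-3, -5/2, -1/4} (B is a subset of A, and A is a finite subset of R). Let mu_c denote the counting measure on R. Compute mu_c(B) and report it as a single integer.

Counting measure assigns mu_c(E) = |E| (number of elements) when E is finite.
B has 3 element(s), so mu_c(B) = 3.

3


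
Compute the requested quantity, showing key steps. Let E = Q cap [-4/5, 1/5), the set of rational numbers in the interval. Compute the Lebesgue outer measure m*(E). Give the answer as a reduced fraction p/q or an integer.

Q cap [-4/5, 1/5) is countable; list its elements as q_1, q_2, ... . Fix eps > 0 and cover the k-th point by an interval of length eps * 2^(-k). The cover has total length eps * sum_{k>=1} 2^(-k) = eps, so by definition of outer measure m*(Q cap [-4/5, 1/5)) <= eps. Since eps was arbitrary and m* >= 0, the outer measure is 0.

0


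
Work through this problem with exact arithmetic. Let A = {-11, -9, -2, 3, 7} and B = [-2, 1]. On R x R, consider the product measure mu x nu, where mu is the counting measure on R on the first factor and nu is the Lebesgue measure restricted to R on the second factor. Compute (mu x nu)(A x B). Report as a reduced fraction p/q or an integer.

For a measurable rectangle A x B, the product measure satisfies
  (mu x nu)(A x B) = mu(A) * nu(B).
  mu(A) = 5.
  nu(B) = 3.
  (mu x nu)(A x B) = 5 * 3 = 15.

15


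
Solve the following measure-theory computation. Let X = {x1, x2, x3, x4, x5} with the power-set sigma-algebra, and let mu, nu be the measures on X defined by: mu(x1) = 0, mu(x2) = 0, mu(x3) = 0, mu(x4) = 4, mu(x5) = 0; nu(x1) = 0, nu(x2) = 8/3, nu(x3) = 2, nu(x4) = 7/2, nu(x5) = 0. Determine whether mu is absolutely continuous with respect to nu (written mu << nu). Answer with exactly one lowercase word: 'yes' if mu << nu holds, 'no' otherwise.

mu << nu means: every nu-null measurable set is also mu-null; equivalently, for every atom x, if nu({x}) = 0 then mu({x}) = 0.
Checking each atom:
  x1: nu = 0, mu = 0 -> consistent with mu << nu.
  x2: nu = 8/3 > 0 -> no constraint.
  x3: nu = 2 > 0 -> no constraint.
  x4: nu = 7/2 > 0 -> no constraint.
  x5: nu = 0, mu = 0 -> consistent with mu << nu.
No atom violates the condition. Therefore mu << nu.

yes


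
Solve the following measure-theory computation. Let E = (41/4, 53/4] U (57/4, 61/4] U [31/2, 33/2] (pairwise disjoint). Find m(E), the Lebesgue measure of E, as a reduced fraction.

For pairwise disjoint intervals, m(union_i I_i) = sum_i m(I_i),
and m is invariant under swapping open/closed endpoints (single points have measure 0).
So m(E) = sum_i (b_i - a_i).
  I_1 has length 53/4 - 41/4 = 3.
  I_2 has length 61/4 - 57/4 = 1.
  I_3 has length 33/2 - 31/2 = 1.
Summing:
  m(E) = 3 + 1 + 1 = 5.

5


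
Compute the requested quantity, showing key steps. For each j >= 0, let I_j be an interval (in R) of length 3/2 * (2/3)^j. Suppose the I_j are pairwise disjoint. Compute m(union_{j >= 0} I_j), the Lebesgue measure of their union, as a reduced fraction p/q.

By countable additivity of the Lebesgue measure on pairwise disjoint measurable sets,
  m(union_{j >= 0} I_j) = sum_{j >= 0} m(I_j) = sum_{j >= 0} a * r^j,
  with a = 3/2 and r = 2/3.
Since 0 < r = 2/3 < 1, the geometric series converges:
  sum_{j >= 0} a * r^j = a / (1 - r).
  = 3/2 / (1 - 2/3)
  = 3/2 / (1/3)
  = 9/2.

9/2


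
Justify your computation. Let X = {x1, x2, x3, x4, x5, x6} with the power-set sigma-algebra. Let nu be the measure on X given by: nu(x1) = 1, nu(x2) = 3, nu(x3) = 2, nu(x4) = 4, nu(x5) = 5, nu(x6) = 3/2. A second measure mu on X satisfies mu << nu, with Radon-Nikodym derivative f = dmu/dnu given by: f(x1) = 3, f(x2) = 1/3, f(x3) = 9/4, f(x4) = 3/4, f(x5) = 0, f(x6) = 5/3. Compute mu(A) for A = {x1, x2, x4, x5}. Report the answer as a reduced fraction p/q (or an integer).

By the defining property of the Radon-Nikodym derivative, for every measurable set A,
  mu(A) = integral_A f dnu.
Since nu is a discrete measure concentrated on the atoms of X, the integral over A reduces to the sum
  mu(A) = sum_{x in A} f(x) * nu({x}).
Computing each term:
  x1: f(x1) * nu(x1) = 3 * 1 = 3.
  x2: f(x2) * nu(x2) = 1/3 * 3 = 1.
  x4: f(x4) * nu(x4) = 3/4 * 4 = 3.
  x5: f(x5) * nu(x5) = 0 * 5 = 0.
Summing: mu(A) = 3 + 1 + 3 + 0 = 7.

7


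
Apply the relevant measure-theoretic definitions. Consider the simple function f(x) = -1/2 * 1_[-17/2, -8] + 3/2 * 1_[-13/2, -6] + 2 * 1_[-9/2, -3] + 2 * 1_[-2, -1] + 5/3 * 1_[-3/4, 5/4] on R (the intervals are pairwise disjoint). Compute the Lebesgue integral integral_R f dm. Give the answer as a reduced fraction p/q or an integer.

For a simple function f = sum_i c_i * 1_{A_i} with disjoint A_i,
  integral f dm = sum_i c_i * m(A_i).
Lengths of the A_i:
  m(A_1) = -8 - (-17/2) = 1/2.
  m(A_2) = -6 - (-13/2) = 1/2.
  m(A_3) = -3 - (-9/2) = 3/2.
  m(A_4) = -1 - (-2) = 1.
  m(A_5) = 5/4 - (-3/4) = 2.
Contributions c_i * m(A_i):
  (-1/2) * (1/2) = -1/4.
  (3/2) * (1/2) = 3/4.
  (2) * (3/2) = 3.
  (2) * (1) = 2.
  (5/3) * (2) = 10/3.
Total: -1/4 + 3/4 + 3 + 2 + 10/3 = 53/6.

53/6


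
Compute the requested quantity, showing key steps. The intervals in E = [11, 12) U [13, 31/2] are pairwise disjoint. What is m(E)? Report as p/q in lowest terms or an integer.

For pairwise disjoint intervals, m(union_i I_i) = sum_i m(I_i),
and m is invariant under swapping open/closed endpoints (single points have measure 0).
So m(E) = sum_i (b_i - a_i).
  I_1 has length 12 - 11 = 1.
  I_2 has length 31/2 - 13 = 5/2.
Summing:
  m(E) = 1 + 5/2 = 7/2.

7/2


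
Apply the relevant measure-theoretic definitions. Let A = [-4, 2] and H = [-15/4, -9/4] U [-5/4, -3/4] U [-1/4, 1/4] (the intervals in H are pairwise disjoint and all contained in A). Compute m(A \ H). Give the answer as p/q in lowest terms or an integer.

The ambient interval has length m(A) = 2 - (-4) = 6.
Since the holes are disjoint and sit inside A, by finite additivity
  m(H) = sum_i (b_i - a_i), and m(A \ H) = m(A) - m(H).
Computing the hole measures:
  m(H_1) = -9/4 - (-15/4) = 3/2.
  m(H_2) = -3/4 - (-5/4) = 1/2.
  m(H_3) = 1/4 - (-1/4) = 1/2.
Summed: m(H) = 3/2 + 1/2 + 1/2 = 5/2.
So m(A \ H) = 6 - 5/2 = 7/2.

7/2


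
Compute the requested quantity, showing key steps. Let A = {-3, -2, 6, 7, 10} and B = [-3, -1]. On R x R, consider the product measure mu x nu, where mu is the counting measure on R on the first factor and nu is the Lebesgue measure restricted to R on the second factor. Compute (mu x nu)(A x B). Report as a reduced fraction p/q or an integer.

For a measurable rectangle A x B, the product measure satisfies
  (mu x nu)(A x B) = mu(A) * nu(B).
  mu(A) = 5.
  nu(B) = 2.
  (mu x nu)(A x B) = 5 * 2 = 10.

10


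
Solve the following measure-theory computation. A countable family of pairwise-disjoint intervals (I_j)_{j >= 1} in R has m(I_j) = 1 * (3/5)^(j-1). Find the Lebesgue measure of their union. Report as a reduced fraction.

By countable additivity of the Lebesgue measure on pairwise disjoint measurable sets,
  m(union_{j >= 1} I_j) = sum_{j >= 1} m(I_j) = sum_{j >= 1} a * r^(j-1),
  with a = 1 and r = 3/5.
Since 0 < r = 3/5 < 1, the geometric series converges:
  sum_{j >= 1} a * r^(j-1) = a / (1 - r).
  = 1 / (1 - 3/5)
  = 1 / (2/5)
  = 5/2.

5/2


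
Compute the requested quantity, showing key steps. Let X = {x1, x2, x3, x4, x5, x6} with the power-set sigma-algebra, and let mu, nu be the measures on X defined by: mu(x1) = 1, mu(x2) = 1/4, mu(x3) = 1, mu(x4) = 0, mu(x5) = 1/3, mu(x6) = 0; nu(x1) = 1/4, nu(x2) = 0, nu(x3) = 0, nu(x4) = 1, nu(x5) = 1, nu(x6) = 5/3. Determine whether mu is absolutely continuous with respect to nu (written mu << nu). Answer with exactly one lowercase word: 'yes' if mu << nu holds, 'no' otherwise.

mu << nu means: every nu-null measurable set is also mu-null; equivalently, for every atom x, if nu({x}) = 0 then mu({x}) = 0.
Checking each atom:
  x1: nu = 1/4 > 0 -> no constraint.
  x2: nu = 0, mu = 1/4 > 0 -> violates mu << nu.
  x3: nu = 0, mu = 1 > 0 -> violates mu << nu.
  x4: nu = 1 > 0 -> no constraint.
  x5: nu = 1 > 0 -> no constraint.
  x6: nu = 5/3 > 0 -> no constraint.
The atom(s) x2, x3 violate the condition (nu = 0 but mu > 0). Therefore mu is NOT absolutely continuous w.r.t. nu.

no


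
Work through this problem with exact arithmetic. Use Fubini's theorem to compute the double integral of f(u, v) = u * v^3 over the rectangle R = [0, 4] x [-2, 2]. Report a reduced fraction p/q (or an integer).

f(u, v) is a tensor product of a function of u and a function of v, and both factors are bounded continuous (hence Lebesgue integrable) on the rectangle, so Fubini's theorem applies:
  integral_R f d(m x m) = (integral_a1^b1 u du) * (integral_a2^b2 v^3 dv).
Inner integral in u: integral_{0}^{4} u du = (4^2 - 0^2)/2
  = 8.
Inner integral in v: integral_{-2}^{2} v^3 dv = (2^4 - (-2)^4)/4
  = 0.
Product: (8) * (0) = 0.

0


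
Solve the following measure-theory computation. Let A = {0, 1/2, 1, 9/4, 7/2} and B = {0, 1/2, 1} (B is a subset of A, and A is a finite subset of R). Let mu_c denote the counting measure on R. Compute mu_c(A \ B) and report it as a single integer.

Counting measure assigns mu_c(E) = |E| (number of elements) when E is finite. For B subset A, A \ B is the set of elements of A not in B, so |A \ B| = |A| - |B|.
|A| = 5, |B| = 3, so mu_c(A \ B) = 5 - 3 = 2.

2


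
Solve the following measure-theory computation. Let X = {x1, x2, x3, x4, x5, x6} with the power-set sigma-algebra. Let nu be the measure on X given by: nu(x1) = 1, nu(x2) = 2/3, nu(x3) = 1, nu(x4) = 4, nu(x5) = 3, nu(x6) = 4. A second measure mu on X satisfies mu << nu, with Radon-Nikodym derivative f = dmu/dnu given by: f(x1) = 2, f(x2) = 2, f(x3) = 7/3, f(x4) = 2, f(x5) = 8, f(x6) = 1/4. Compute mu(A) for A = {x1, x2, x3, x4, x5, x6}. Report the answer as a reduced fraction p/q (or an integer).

By the defining property of the Radon-Nikodym derivative, for every measurable set A,
  mu(A) = integral_A f dnu.
Since nu is a discrete measure concentrated on the atoms of X, the integral over A reduces to the sum
  mu(A) = sum_{x in A} f(x) * nu({x}).
Computing each term:
  x1: f(x1) * nu(x1) = 2 * 1 = 2.
  x2: f(x2) * nu(x2) = 2 * 2/3 = 4/3.
  x3: f(x3) * nu(x3) = 7/3 * 1 = 7/3.
  x4: f(x4) * nu(x4) = 2 * 4 = 8.
  x5: f(x5) * nu(x5) = 8 * 3 = 24.
  x6: f(x6) * nu(x6) = 1/4 * 4 = 1.
Summing: mu(A) = 2 + 4/3 + 7/3 + 8 + 24 + 1 = 116/3.

116/3


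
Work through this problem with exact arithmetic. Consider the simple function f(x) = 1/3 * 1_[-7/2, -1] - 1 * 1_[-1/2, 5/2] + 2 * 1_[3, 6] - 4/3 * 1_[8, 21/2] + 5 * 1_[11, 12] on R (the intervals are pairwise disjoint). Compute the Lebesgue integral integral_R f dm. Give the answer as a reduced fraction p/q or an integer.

For a simple function f = sum_i c_i * 1_{A_i} with disjoint A_i,
  integral f dm = sum_i c_i * m(A_i).
Lengths of the A_i:
  m(A_1) = -1 - (-7/2) = 5/2.
  m(A_2) = 5/2 - (-1/2) = 3.
  m(A_3) = 6 - 3 = 3.
  m(A_4) = 21/2 - 8 = 5/2.
  m(A_5) = 12 - 11 = 1.
Contributions c_i * m(A_i):
  (1/3) * (5/2) = 5/6.
  (-1) * (3) = -3.
  (2) * (3) = 6.
  (-4/3) * (5/2) = -10/3.
  (5) * (1) = 5.
Total: 5/6 - 3 + 6 - 10/3 + 5 = 11/2.

11/2


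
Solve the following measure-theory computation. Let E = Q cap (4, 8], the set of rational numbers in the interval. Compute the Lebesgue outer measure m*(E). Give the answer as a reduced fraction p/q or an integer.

E = Q cap (4, 8] is a subset of Q, which is countable. Enumerate Q = {q_1, q_2, ...}; for any eps > 0, cover q_k by the open interval (q_k - eps/2^(k+1), q_k + eps/2^(k+1)), of length eps/2^k. The total cover length is sum_{k>=1} eps/2^k = eps. Hence m*(E) <= m*(Q) <= eps for every eps > 0, and since outer measure is non-negative, m*(E) = 0.

0


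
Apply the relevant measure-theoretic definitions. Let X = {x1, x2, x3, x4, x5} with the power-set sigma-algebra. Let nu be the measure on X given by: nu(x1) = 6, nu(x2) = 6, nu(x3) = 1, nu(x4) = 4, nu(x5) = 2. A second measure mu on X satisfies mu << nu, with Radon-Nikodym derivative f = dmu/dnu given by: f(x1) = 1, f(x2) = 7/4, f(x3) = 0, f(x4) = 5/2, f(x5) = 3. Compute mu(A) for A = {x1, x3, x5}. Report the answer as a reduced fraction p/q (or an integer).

By the defining property of the Radon-Nikodym derivative, for every measurable set A,
  mu(A) = integral_A f dnu.
Since nu is a discrete measure concentrated on the atoms of X, the integral over A reduces to the sum
  mu(A) = sum_{x in A} f(x) * nu({x}).
Computing each term:
  x1: f(x1) * nu(x1) = 1 * 6 = 6.
  x3: f(x3) * nu(x3) = 0 * 1 = 0.
  x5: f(x5) * nu(x5) = 3 * 2 = 6.
Summing: mu(A) = 6 + 0 + 6 = 12.

12


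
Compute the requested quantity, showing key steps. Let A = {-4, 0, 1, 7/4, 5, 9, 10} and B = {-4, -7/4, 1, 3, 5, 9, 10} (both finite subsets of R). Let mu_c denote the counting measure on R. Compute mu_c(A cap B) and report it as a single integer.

Counting measure on a finite set equals cardinality. mu_c(A cap B) = |A cap B| (elements appearing in both).
Enumerating the elements of A that also lie in B gives 5 element(s).
So mu_c(A cap B) = 5.

5


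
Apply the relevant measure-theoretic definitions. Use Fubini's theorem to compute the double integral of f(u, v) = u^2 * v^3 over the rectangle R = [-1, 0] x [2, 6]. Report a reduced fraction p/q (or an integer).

f(u, v) is a tensor product of a function of u and a function of v, and both factors are bounded continuous (hence Lebesgue integrable) on the rectangle, so Fubini's theorem applies:
  integral_R f d(m x m) = (integral_a1^b1 u^2 du) * (integral_a2^b2 v^3 dv).
Inner integral in u: integral_{-1}^{0} u^2 du = (0^3 - (-1)^3)/3
  = 1/3.
Inner integral in v: integral_{2}^{6} v^3 dv = (6^4 - 2^4)/4
  = 320.
Product: (1/3) * (320) = 320/3.

320/3


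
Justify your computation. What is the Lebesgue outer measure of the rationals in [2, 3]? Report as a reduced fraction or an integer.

E = Q cap [2, 3] is a subset of Q, which is countable. Enumerate Q = {q_1, q_2, ...}; for any eps > 0, cover q_k by the open interval (q_k - eps/2^(k+1), q_k + eps/2^(k+1)), of length eps/2^k. The total cover length is sum_{k>=1} eps/2^k = eps. Hence m*(E) <= m*(Q) <= eps for every eps > 0, and since outer measure is non-negative, m*(E) = 0.

0


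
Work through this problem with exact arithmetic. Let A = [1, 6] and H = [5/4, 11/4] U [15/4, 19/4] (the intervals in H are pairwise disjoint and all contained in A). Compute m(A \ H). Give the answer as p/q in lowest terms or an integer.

The ambient interval has length m(A) = 6 - 1 = 5.
Since the holes are disjoint and sit inside A, by finite additivity
  m(H) = sum_i (b_i - a_i), and m(A \ H) = m(A) - m(H).
Computing the hole measures:
  m(H_1) = 11/4 - 5/4 = 3/2.
  m(H_2) = 19/4 - 15/4 = 1.
Summed: m(H) = 3/2 + 1 = 5/2.
So m(A \ H) = 5 - 5/2 = 5/2.

5/2


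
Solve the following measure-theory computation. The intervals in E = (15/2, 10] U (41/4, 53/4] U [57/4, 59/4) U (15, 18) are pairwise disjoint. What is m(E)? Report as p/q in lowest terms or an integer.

For pairwise disjoint intervals, m(union_i I_i) = sum_i m(I_i),
and m is invariant under swapping open/closed endpoints (single points have measure 0).
So m(E) = sum_i (b_i - a_i).
  I_1 has length 10 - 15/2 = 5/2.
  I_2 has length 53/4 - 41/4 = 3.
  I_3 has length 59/4 - 57/4 = 1/2.
  I_4 has length 18 - 15 = 3.
Summing:
  m(E) = 5/2 + 3 + 1/2 + 3 = 9.

9


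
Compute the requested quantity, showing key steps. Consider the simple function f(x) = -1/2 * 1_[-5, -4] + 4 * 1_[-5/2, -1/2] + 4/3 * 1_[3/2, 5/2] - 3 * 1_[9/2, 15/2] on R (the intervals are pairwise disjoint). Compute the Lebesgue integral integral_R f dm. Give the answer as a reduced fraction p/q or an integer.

For a simple function f = sum_i c_i * 1_{A_i} with disjoint A_i,
  integral f dm = sum_i c_i * m(A_i).
Lengths of the A_i:
  m(A_1) = -4 - (-5) = 1.
  m(A_2) = -1/2 - (-5/2) = 2.
  m(A_3) = 5/2 - 3/2 = 1.
  m(A_4) = 15/2 - 9/2 = 3.
Contributions c_i * m(A_i):
  (-1/2) * (1) = -1/2.
  (4) * (2) = 8.
  (4/3) * (1) = 4/3.
  (-3) * (3) = -9.
Total: -1/2 + 8 + 4/3 - 9 = -1/6.

-1/6


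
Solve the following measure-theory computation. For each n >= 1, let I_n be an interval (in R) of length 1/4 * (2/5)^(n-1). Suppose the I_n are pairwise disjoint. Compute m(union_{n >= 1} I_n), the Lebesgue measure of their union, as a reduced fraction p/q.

By countable additivity of the Lebesgue measure on pairwise disjoint measurable sets,
  m(union_{n >= 1} I_n) = sum_{n >= 1} m(I_n) = sum_{n >= 1} a * r^(n-1),
  with a = 1/4 and r = 2/5.
Since 0 < r = 2/5 < 1, the geometric series converges:
  sum_{n >= 1} a * r^(n-1) = a / (1 - r).
  = 1/4 / (1 - 2/5)
  = 1/4 / (3/5)
  = 5/12.

5/12


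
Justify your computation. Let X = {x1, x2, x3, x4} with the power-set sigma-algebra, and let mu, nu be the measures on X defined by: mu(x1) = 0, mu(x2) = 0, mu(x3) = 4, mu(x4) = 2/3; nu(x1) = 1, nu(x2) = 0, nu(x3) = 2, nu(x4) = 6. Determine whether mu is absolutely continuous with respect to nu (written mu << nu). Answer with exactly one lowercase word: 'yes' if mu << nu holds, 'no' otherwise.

mu << nu means: every nu-null measurable set is also mu-null; equivalently, for every atom x, if nu({x}) = 0 then mu({x}) = 0.
Checking each atom:
  x1: nu = 1 > 0 -> no constraint.
  x2: nu = 0, mu = 0 -> consistent with mu << nu.
  x3: nu = 2 > 0 -> no constraint.
  x4: nu = 6 > 0 -> no constraint.
No atom violates the condition. Therefore mu << nu.

yes


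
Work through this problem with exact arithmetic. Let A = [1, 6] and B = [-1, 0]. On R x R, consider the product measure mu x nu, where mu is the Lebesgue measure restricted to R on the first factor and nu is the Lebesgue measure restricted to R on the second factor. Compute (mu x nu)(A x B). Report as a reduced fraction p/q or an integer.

For a measurable rectangle A x B, the product measure satisfies
  (mu x nu)(A x B) = mu(A) * nu(B).
  mu(A) = 5.
  nu(B) = 1.
  (mu x nu)(A x B) = 5 * 1 = 5.

5


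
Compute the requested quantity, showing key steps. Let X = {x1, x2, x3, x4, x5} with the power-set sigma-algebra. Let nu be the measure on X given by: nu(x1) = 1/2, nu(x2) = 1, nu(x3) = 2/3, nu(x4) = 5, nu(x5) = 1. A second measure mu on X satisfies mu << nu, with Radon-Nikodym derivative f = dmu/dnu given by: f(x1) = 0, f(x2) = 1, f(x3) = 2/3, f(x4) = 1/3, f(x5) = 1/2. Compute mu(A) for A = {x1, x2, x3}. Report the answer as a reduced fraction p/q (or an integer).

By the defining property of the Radon-Nikodym derivative, for every measurable set A,
  mu(A) = integral_A f dnu.
Since nu is a discrete measure concentrated on the atoms of X, the integral over A reduces to the sum
  mu(A) = sum_{x in A} f(x) * nu({x}).
Computing each term:
  x1: f(x1) * nu(x1) = 0 * 1/2 = 0.
  x2: f(x2) * nu(x2) = 1 * 1 = 1.
  x3: f(x3) * nu(x3) = 2/3 * 2/3 = 4/9.
Summing: mu(A) = 0 + 1 + 4/9 = 13/9.

13/9


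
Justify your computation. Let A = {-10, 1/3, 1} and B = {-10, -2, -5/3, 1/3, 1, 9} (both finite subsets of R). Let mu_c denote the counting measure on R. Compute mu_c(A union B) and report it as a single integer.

Counting measure on a finite set equals cardinality. By inclusion-exclusion, |A union B| = |A| + |B| - |A cap B|.
|A| = 3, |B| = 6, |A cap B| = 3.
So mu_c(A union B) = 3 + 6 - 3 = 6.

6


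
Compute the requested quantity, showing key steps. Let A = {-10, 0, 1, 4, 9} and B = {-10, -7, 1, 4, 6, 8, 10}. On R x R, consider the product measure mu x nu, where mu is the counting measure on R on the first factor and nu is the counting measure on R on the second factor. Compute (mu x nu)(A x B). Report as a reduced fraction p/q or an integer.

For a measurable rectangle A x B, the product measure satisfies
  (mu x nu)(A x B) = mu(A) * nu(B).
  mu(A) = 5.
  nu(B) = 7.
  (mu x nu)(A x B) = 5 * 7 = 35.

35


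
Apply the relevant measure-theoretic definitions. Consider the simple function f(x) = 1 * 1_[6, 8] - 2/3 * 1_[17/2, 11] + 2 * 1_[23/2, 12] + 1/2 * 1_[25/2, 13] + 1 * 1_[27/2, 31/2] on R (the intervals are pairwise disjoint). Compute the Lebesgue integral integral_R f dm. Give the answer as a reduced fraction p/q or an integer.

For a simple function f = sum_i c_i * 1_{A_i} with disjoint A_i,
  integral f dm = sum_i c_i * m(A_i).
Lengths of the A_i:
  m(A_1) = 8 - 6 = 2.
  m(A_2) = 11 - 17/2 = 5/2.
  m(A_3) = 12 - 23/2 = 1/2.
  m(A_4) = 13 - 25/2 = 1/2.
  m(A_5) = 31/2 - 27/2 = 2.
Contributions c_i * m(A_i):
  (1) * (2) = 2.
  (-2/3) * (5/2) = -5/3.
  (2) * (1/2) = 1.
  (1/2) * (1/2) = 1/4.
  (1) * (2) = 2.
Total: 2 - 5/3 + 1 + 1/4 + 2 = 43/12.

43/12


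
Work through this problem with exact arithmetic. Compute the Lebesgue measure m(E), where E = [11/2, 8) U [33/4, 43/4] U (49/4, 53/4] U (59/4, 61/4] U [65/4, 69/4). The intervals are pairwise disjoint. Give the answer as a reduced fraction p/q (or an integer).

For pairwise disjoint intervals, m(union_i I_i) = sum_i m(I_i),
and m is invariant under swapping open/closed endpoints (single points have measure 0).
So m(E) = sum_i (b_i - a_i).
  I_1 has length 8 - 11/2 = 5/2.
  I_2 has length 43/4 - 33/4 = 5/2.
  I_3 has length 53/4 - 49/4 = 1.
  I_4 has length 61/4 - 59/4 = 1/2.
  I_5 has length 69/4 - 65/4 = 1.
Summing:
  m(E) = 5/2 + 5/2 + 1 + 1/2 + 1 = 15/2.

15/2


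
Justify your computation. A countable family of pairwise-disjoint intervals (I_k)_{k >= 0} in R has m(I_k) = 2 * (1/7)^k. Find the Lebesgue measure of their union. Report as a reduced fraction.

By countable additivity of the Lebesgue measure on pairwise disjoint measurable sets,
  m(union_{k >= 0} I_k) = sum_{k >= 0} m(I_k) = sum_{k >= 0} a * r^k,
  with a = 2 and r = 1/7.
Since 0 < r = 1/7 < 1, the geometric series converges:
  sum_{k >= 0} a * r^k = a / (1 - r).
  = 2 / (1 - 1/7)
  = 2 / (6/7)
  = 7/3.

7/3


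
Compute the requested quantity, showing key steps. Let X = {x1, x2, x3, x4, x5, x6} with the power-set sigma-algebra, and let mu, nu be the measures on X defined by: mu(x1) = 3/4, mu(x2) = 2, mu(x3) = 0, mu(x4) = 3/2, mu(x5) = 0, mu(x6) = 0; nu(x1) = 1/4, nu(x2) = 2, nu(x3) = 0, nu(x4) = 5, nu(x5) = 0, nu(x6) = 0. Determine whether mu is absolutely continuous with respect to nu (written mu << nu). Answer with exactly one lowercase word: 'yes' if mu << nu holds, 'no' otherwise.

mu << nu means: every nu-null measurable set is also mu-null; equivalently, for every atom x, if nu({x}) = 0 then mu({x}) = 0.
Checking each atom:
  x1: nu = 1/4 > 0 -> no constraint.
  x2: nu = 2 > 0 -> no constraint.
  x3: nu = 0, mu = 0 -> consistent with mu << nu.
  x4: nu = 5 > 0 -> no constraint.
  x5: nu = 0, mu = 0 -> consistent with mu << nu.
  x6: nu = 0, mu = 0 -> consistent with mu << nu.
No atom violates the condition. Therefore mu << nu.

yes


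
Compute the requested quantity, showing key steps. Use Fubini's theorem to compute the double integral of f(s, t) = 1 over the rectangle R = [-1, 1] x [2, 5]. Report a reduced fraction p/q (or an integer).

f(s, t) is a tensor product of a function of s and a function of t, and both factors are bounded continuous (hence Lebesgue integrable) on the rectangle, so Fubini's theorem applies:
  integral_R f d(m x m) = (integral_a1^b1 1 ds) * (integral_a2^b2 1 dt).
Inner integral in s: integral_{-1}^{1} 1 ds = (1^1 - (-1)^1)/1
  = 2.
Inner integral in t: integral_{2}^{5} 1 dt = (5^1 - 2^1)/1
  = 3.
Product: (2) * (3) = 6.

6


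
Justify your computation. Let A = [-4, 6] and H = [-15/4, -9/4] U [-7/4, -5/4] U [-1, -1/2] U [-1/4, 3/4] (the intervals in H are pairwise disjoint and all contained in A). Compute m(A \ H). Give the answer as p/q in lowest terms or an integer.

The ambient interval has length m(A) = 6 - (-4) = 10.
Since the holes are disjoint and sit inside A, by finite additivity
  m(H) = sum_i (b_i - a_i), and m(A \ H) = m(A) - m(H).
Computing the hole measures:
  m(H_1) = -9/4 - (-15/4) = 3/2.
  m(H_2) = -5/4 - (-7/4) = 1/2.
  m(H_3) = -1/2 - (-1) = 1/2.
  m(H_4) = 3/4 - (-1/4) = 1.
Summed: m(H) = 3/2 + 1/2 + 1/2 + 1 = 7/2.
So m(A \ H) = 10 - 7/2 = 13/2.

13/2


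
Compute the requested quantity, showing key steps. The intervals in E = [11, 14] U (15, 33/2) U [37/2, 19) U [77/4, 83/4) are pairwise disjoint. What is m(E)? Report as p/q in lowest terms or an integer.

For pairwise disjoint intervals, m(union_i I_i) = sum_i m(I_i),
and m is invariant under swapping open/closed endpoints (single points have measure 0).
So m(E) = sum_i (b_i - a_i).
  I_1 has length 14 - 11 = 3.
  I_2 has length 33/2 - 15 = 3/2.
  I_3 has length 19 - 37/2 = 1/2.
  I_4 has length 83/4 - 77/4 = 3/2.
Summing:
  m(E) = 3 + 3/2 + 1/2 + 3/2 = 13/2.

13/2


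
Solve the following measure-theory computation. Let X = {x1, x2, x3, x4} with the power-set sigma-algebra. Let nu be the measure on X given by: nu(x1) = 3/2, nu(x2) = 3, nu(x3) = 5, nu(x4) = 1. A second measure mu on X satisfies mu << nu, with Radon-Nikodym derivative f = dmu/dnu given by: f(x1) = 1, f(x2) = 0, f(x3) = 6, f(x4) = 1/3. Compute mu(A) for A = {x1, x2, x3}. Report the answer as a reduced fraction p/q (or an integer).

By the defining property of the Radon-Nikodym derivative, for every measurable set A,
  mu(A) = integral_A f dnu.
Since nu is a discrete measure concentrated on the atoms of X, the integral over A reduces to the sum
  mu(A) = sum_{x in A} f(x) * nu({x}).
Computing each term:
  x1: f(x1) * nu(x1) = 1 * 3/2 = 3/2.
  x2: f(x2) * nu(x2) = 0 * 3 = 0.
  x3: f(x3) * nu(x3) = 6 * 5 = 30.
Summing: mu(A) = 3/2 + 0 + 30 = 63/2.

63/2


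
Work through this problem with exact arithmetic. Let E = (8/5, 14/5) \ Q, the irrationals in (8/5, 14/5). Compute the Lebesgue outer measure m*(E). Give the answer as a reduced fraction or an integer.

The interval I = (8/5, 14/5) has m(I) = 14/5 - 8/5 = 6/5 (endpoints are measure-zero, so open/closed/half-open agree). Write I = (I cap Q) u (I \ Q). The rationals in I are countable, so m*(I cap Q) = 0 (cover each rational by intervals whose total length is arbitrarily small). By countable subadditivity m*(I) <= m*(I cap Q) + m*(I \ Q), hence m*(I \ Q) >= m(I) = 6/5. The reverse inequality m*(I \ Q) <= m*(I) = 6/5 is trivial since (I \ Q) is a subset of I. Therefore m*(I \ Q) = 6/5.

6/5


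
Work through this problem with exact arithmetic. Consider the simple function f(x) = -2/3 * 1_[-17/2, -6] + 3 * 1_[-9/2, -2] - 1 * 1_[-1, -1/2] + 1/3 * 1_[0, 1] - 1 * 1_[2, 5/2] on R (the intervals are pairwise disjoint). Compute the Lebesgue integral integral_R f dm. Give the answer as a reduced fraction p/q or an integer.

For a simple function f = sum_i c_i * 1_{A_i} with disjoint A_i,
  integral f dm = sum_i c_i * m(A_i).
Lengths of the A_i:
  m(A_1) = -6 - (-17/2) = 5/2.
  m(A_2) = -2 - (-9/2) = 5/2.
  m(A_3) = -1/2 - (-1) = 1/2.
  m(A_4) = 1 - 0 = 1.
  m(A_5) = 5/2 - 2 = 1/2.
Contributions c_i * m(A_i):
  (-2/3) * (5/2) = -5/3.
  (3) * (5/2) = 15/2.
  (-1) * (1/2) = -1/2.
  (1/3) * (1) = 1/3.
  (-1) * (1/2) = -1/2.
Total: -5/3 + 15/2 - 1/2 + 1/3 - 1/2 = 31/6.

31/6


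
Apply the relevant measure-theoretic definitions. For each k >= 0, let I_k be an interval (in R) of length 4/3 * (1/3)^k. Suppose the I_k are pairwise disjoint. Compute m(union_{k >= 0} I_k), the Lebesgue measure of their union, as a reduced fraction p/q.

By countable additivity of the Lebesgue measure on pairwise disjoint measurable sets,
  m(union_{k >= 0} I_k) = sum_{k >= 0} m(I_k) = sum_{k >= 0} a * r^k,
  with a = 4/3 and r = 1/3.
Since 0 < r = 1/3 < 1, the geometric series converges:
  sum_{k >= 0} a * r^k = a / (1 - r).
  = 4/3 / (1 - 1/3)
  = 4/3 / (2/3)
  = 2.

2


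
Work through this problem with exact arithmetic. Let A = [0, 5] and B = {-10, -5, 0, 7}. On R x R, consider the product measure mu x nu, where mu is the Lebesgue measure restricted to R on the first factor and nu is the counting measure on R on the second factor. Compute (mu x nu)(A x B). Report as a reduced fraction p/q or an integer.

For a measurable rectangle A x B, the product measure satisfies
  (mu x nu)(A x B) = mu(A) * nu(B).
  mu(A) = 5.
  nu(B) = 4.
  (mu x nu)(A x B) = 5 * 4 = 20.

20


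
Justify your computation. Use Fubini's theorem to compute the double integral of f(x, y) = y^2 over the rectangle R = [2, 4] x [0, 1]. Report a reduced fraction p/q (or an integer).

f(x, y) is a tensor product of a function of x and a function of y, and both factors are bounded continuous (hence Lebesgue integrable) on the rectangle, so Fubini's theorem applies:
  integral_R f d(m x m) = (integral_a1^b1 1 dx) * (integral_a2^b2 y^2 dy).
Inner integral in x: integral_{2}^{4} 1 dx = (4^1 - 2^1)/1
  = 2.
Inner integral in y: integral_{0}^{1} y^2 dy = (1^3 - 0^3)/3
  = 1/3.
Product: (2) * (1/3) = 2/3.

2/3


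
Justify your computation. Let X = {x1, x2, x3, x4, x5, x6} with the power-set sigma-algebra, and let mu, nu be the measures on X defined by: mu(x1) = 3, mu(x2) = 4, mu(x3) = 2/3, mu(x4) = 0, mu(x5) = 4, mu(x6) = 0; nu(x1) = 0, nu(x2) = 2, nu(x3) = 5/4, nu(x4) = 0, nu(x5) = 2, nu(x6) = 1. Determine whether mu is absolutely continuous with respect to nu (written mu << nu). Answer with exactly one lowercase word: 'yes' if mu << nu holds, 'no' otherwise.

mu << nu means: every nu-null measurable set is also mu-null; equivalently, for every atom x, if nu({x}) = 0 then mu({x}) = 0.
Checking each atom:
  x1: nu = 0, mu = 3 > 0 -> violates mu << nu.
  x2: nu = 2 > 0 -> no constraint.
  x3: nu = 5/4 > 0 -> no constraint.
  x4: nu = 0, mu = 0 -> consistent with mu << nu.
  x5: nu = 2 > 0 -> no constraint.
  x6: nu = 1 > 0 -> no constraint.
The atom(s) x1 violate the condition (nu = 0 but mu > 0). Therefore mu is NOT absolutely continuous w.r.t. nu.

no


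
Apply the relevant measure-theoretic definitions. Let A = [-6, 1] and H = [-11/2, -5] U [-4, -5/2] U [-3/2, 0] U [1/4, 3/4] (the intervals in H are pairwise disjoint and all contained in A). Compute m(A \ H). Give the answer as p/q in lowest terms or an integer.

The ambient interval has length m(A) = 1 - (-6) = 7.
Since the holes are disjoint and sit inside A, by finite additivity
  m(H) = sum_i (b_i - a_i), and m(A \ H) = m(A) - m(H).
Computing the hole measures:
  m(H_1) = -5 - (-11/2) = 1/2.
  m(H_2) = -5/2 - (-4) = 3/2.
  m(H_3) = 0 - (-3/2) = 3/2.
  m(H_4) = 3/4 - 1/4 = 1/2.
Summed: m(H) = 1/2 + 3/2 + 3/2 + 1/2 = 4.
So m(A \ H) = 7 - 4 = 3.

3
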